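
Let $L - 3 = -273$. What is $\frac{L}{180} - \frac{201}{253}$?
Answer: $- \frac{1161}{506} \approx -2.2945$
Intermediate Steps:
$L = -270$ ($L = 3 - 273 = -270$)
$\frac{L}{180} - \frac{201}{253} = - \frac{270}{180} - \frac{201}{253} = \left(-270\right) \frac{1}{180} - \frac{201}{253} = - \frac{3}{2} - \frac{201}{253} = - \frac{1161}{506}$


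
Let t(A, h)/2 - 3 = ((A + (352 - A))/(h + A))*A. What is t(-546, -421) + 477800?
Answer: 462422786/967 ≈ 4.7820e+5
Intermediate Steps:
t(A, h) = 6 + 704*A/(A + h) (t(A, h) = 6 + 2*(((A + (352 - A))/(h + A))*A) = 6 + 2*((352/(A + h))*A) = 6 + 2*(352*A/(A + h)) = 6 + 704*A/(A + h))
t(-546, -421) + 477800 = 2*(3*(-421) + 355*(-546))/(-546 - 421) + 477800 = 2*(-1263 - 193830)/(-967) + 477800 = 2*(-1/967)*(-195093) + 477800 = 390186/967 + 477800 = 462422786/967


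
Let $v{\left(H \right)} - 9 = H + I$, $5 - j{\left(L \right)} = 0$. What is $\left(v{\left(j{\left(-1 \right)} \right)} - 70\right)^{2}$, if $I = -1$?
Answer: $3249$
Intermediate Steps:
$j{\left(L \right)} = 5$ ($j{\left(L \right)} = 5 - 0 = 5 + 0 = 5$)
$v{\left(H \right)} = 8 + H$ ($v{\left(H \right)} = 9 + \left(H - 1\right) = 9 + \left(-1 + H\right) = 8 + H$)
$\left(v{\left(j{\left(-1 \right)} \right)} - 70\right)^{2} = \left(\left(8 + 5\right) - 70\right)^{2} = \left(13 - 70\right)^{2} = \left(-57\right)^{2} = 3249$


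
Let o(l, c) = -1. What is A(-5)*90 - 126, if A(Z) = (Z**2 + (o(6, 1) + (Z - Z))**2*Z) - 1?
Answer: 1584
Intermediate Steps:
A(Z) = -1 + Z + Z**2 (A(Z) = (Z**2 + (-1 + (Z - Z))**2*Z) - 1 = (Z**2 + (-1 + 0)**2*Z) - 1 = (Z**2 + (-1)**2*Z) - 1 = (Z**2 + 1*Z) - 1 = (Z**2 + Z) - 1 = (Z + Z**2) - 1 = -1 + Z + Z**2)
A(-5)*90 - 126 = (-1 - 5 + (-5)**2)*90 - 126 = (-1 - 5 + 25)*90 - 126 = 19*90 - 126 = 1710 - 126 = 1584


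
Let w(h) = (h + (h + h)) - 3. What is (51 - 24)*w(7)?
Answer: 486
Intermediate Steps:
w(h) = -3 + 3*h (w(h) = (h + 2*h) - 3 = 3*h - 3 = -3 + 3*h)
(51 - 24)*w(7) = (51 - 24)*(-3 + 3*7) = 27*(-3 + 21) = 27*18 = 486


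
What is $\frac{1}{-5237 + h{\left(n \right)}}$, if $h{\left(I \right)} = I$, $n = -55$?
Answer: $- \frac{1}{5292} \approx -0.00018896$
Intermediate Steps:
$\frac{1}{-5237 + h{\left(n \right)}} = \frac{1}{-5237 - 55} = \frac{1}{-5292} = - \frac{1}{5292}$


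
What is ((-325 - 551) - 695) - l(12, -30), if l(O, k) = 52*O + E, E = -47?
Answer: -2148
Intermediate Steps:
l(O, k) = -47 + 52*O (l(O, k) = 52*O - 47 = -47 + 52*O)
((-325 - 551) - 695) - l(12, -30) = ((-325 - 551) - 695) - (-47 + 52*12) = (-876 - 695) - (-47 + 624) = -1571 - 1*577 = -1571 - 577 = -2148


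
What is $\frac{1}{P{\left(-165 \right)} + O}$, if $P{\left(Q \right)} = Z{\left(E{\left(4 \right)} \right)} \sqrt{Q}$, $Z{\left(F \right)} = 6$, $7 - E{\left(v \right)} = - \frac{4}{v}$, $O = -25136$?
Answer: $- \frac{6284}{157956109} - \frac{3 i \sqrt{165}}{315912218} \approx -3.9783 \cdot 10^{-5} - 1.2198 \cdot 10^{-7} i$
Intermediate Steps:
$E{\left(v \right)} = 7 + \frac{4}{v}$ ($E{\left(v \right)} = 7 - - \frac{4}{v} = 7 + \frac{4}{v}$)
$P{\left(Q \right)} = 6 \sqrt{Q}$
$\frac{1}{P{\left(-165 \right)} + O} = \frac{1}{6 \sqrt{-165} - 25136} = \frac{1}{6 i \sqrt{165} - 25136} = \frac{1}{-25136 + 6 i \sqrt{165}}$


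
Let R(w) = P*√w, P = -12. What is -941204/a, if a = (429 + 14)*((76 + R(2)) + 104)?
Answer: -1176505/98789 - 235301*√2/296367 ≈ -13.032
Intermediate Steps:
R(w) = -12*√w
a = 79740 - 5316*√2 (a = (429 + 14)*((76 - 12*√2) + 104) = 443*(180 - 12*√2) = 79740 - 5316*√2 ≈ 72222.)
-941204/a = -941204/(79740 - 5316*√2)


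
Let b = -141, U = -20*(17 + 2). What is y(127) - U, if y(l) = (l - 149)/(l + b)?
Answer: 2671/7 ≈ 381.57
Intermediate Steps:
U = -380 (U = -20*19 = -380)
y(l) = (-149 + l)/(-141 + l) (y(l) = (l - 149)/(l - 141) = (-149 + l)/(-141 + l))
y(127) - U = (-149 + 127)/(-141 + 127) - 1*(-380) = -22/(-14) + 380 = -1/14*(-22) + 380 = 11/7 + 380 = 2671/7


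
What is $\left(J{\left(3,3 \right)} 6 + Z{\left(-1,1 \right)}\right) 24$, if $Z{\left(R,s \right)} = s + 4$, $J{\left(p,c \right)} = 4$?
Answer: $696$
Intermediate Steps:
$Z{\left(R,s \right)} = 4 + s$
$\left(J{\left(3,3 \right)} 6 + Z{\left(-1,1 \right)}\right) 24 = \left(4 \cdot 6 + \left(4 + 1\right)\right) 24 = \left(24 + 5\right) 24 = 29 \cdot 24 = 696$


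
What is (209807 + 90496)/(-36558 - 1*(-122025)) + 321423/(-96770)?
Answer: 529753923/2756880530 ≈ 0.19216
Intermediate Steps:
(209807 + 90496)/(-36558 - 1*(-122025)) + 321423/(-96770) = 300303/(-36558 + 122025) + 321423*(-1/96770) = 300303/85467 - 321423/96770 = 300303*(1/85467) - 321423/96770 = 100101/28489 - 321423/96770 = 529753923/2756880530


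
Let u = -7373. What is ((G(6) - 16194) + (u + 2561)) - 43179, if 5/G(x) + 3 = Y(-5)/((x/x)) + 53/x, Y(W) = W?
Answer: -64179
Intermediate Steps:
G(x) = 5/(-8 + 53/x) (G(x) = 5/(-3 + (-5/(x/x) + 53/x)) = 5/(-3 + (-5/1 + 53/x)) = 5/(-3 + (-5*1 + 53/x)) = 5/(-3 + (-5 + 53/x)) = 5/(-8 + 53/x))
((G(6) - 16194) + (u + 2561)) - 43179 = ((5*6/(53 - 8*6) - 16194) + (-7373 + 2561)) - 43179 = ((5*6/(53 - 48) - 16194) - 4812) - 43179 = ((5*6/5 - 16194) - 4812) - 43179 = ((5*6*(⅕) - 16194) - 4812) - 43179 = ((6 - 16194) - 4812) - 43179 = (-16188 - 4812) - 43179 = -21000 - 43179 = -64179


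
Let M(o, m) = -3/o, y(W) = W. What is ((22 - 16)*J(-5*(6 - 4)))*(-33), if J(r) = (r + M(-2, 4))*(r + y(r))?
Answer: -33660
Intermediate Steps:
J(r) = 2*r*(3/2 + r) (J(r) = (r - 3/(-2))*(r + r) = (r - 3*(-½))*(2*r) = (r + 3/2)*(2*r) = (3/2 + r)*(2*r) = 2*r*(3/2 + r))
((22 - 16)*J(-5*(6 - 4)))*(-33) = ((22 - 16)*((-5*(6 - 4))*(3 + 2*(-5*(6 - 4)))))*(-33) = (6*((-5*2)*(3 + 2*(-5*2))))*(-33) = (6*(-10*(3 + 2*(-10))))*(-33) = (6*(-10*(3 - 20)))*(-33) = (6*(-10*(-17)))*(-33) = (6*170)*(-33) = 1020*(-33) = -33660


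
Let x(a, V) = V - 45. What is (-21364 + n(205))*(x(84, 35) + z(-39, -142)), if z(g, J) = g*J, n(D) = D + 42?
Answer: -116734776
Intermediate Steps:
x(a, V) = -45 + V
n(D) = 42 + D
z(g, J) = J*g
(-21364 + n(205))*(x(84, 35) + z(-39, -142)) = (-21364 + (42 + 205))*((-45 + 35) - 142*(-39)) = (-21364 + 247)*(-10 + 5538) = -21117*5528 = -116734776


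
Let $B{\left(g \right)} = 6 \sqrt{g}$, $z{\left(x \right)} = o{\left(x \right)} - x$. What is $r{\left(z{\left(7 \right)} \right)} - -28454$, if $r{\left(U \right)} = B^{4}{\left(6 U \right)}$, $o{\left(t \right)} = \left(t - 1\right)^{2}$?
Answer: $39266150$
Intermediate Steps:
$o{\left(t \right)} = \left(-1 + t\right)^{2}$
$z{\left(x \right)} = \left(-1 + x\right)^{2} - x$
$r{\left(U \right)} = 46656 U^{2}$ ($r{\left(U \right)} = \left(6 \sqrt{6 U}\right)^{4} = \left(6 \sqrt{6} \sqrt{U}\right)^{4} = 46656 U^{2}$)
$r{\left(z{\left(7 \right)} \right)} - -28454 = 46656 \left(\left(-1 + 7\right)^{2} - 7\right)^{2} - -28454 = 46656 \left(6^{2} - 7\right)^{2} + 28454 = 46656 \left(36 - 7\right)^{2} + 28454 = 46656 \cdot 29^{2} + 28454 = 46656 \cdot 841 + 28454 = 39237696 + 28454 = 39266150$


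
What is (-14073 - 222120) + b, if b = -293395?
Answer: -529588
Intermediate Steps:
(-14073 - 222120) + b = (-14073 - 222120) - 293395 = -236193 - 293395 = -529588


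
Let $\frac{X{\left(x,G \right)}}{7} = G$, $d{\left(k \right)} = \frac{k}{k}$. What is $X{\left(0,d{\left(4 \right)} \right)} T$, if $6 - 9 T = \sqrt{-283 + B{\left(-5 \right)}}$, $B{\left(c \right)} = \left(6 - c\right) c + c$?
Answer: $\frac{14}{3} - \frac{49 i \sqrt{7}}{9} \approx 4.6667 - 14.405 i$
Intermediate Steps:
$d{\left(k \right)} = 1$
$X{\left(x,G \right)} = 7 G$
$B{\left(c \right)} = c + c \left(6 - c\right)$ ($B{\left(c \right)} = c \left(6 - c\right) + c = c + c \left(6 - c\right)$)
$T = \frac{2}{3} - \frac{7 i \sqrt{7}}{9}$ ($T = \frac{2}{3} - \frac{\sqrt{-283 - 5 \left(7 - -5\right)}}{9} = \frac{2}{3} - \frac{\sqrt{-283 - 5 \left(7 + 5\right)}}{9} = \frac{2}{3} - \frac{\sqrt{-283 - 60}}{9} = \frac{2}{3} - \frac{\sqrt{-343}}{9} = \frac{2}{3} - \frac{7 i \sqrt{7}}{9} \approx 0.66667 - 2.0578 i$)
$X{\left(0,d{\left(4 \right)} \right)} T = 7 \cdot 1 \left(\frac{2}{3} - \frac{7 i \sqrt{7}}{9}\right) = 7 \left(\frac{2}{3} - \frac{7 i \sqrt{7}}{9}\right) = \frac{14}{3} - \frac{49 i \sqrt{7}}{9}$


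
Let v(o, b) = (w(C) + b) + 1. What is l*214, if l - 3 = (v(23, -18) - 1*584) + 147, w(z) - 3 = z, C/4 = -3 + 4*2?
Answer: -91592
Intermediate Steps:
C = 20 (C = 4*(-3 + 4*2) = 4*(-3 + 8) = 4*5 = 20)
w(z) = 3 + z
v(o, b) = 24 + b (v(o, b) = ((3 + 20) + b) + 1 = (23 + b) + 1 = 24 + b)
l = -428 (l = 3 + (((24 - 18) - 1*584) + 147) = 3 + ((6 - 584) + 147) = 3 + (-578 + 147) = 3 - 431 = -428)
l*214 = -428*214 = -91592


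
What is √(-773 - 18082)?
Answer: 3*I*√2095 ≈ 137.31*I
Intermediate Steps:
√(-773 - 18082) = √(-18855) = 3*I*√2095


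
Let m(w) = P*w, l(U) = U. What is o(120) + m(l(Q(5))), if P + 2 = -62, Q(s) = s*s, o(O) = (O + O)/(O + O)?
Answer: -1599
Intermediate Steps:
o(O) = 1 (o(O) = (2*O)/((2*O)) = (2*O)*(1/(2*O)) = 1)
Q(s) = s²
P = -64 (P = -2 - 62 = -64)
m(w) = -64*w
o(120) + m(l(Q(5))) = 1 - 64*5² = 1 - 64*25 = 1 - 1600 = -1599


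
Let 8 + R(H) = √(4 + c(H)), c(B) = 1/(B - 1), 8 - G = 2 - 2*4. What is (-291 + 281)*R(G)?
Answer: 80 - 10*√689/13 ≈ 59.809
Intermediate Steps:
G = 14 (G = 8 - (2 - 2*4) = 8 - (2 - 8) = 8 - 1*(-6) = 8 + 6 = 14)
c(B) = 1/(-1 + B)
R(H) = -8 + √(4 + 1/(-1 + H))
(-291 + 281)*R(G) = (-291 + 281)*(-8 + √((-3 + 4*14)/(-1 + 14))) = -10*(-8 + √((-3 + 56)/13)) = -10*(-8 + √((1/13)*53)) = -10*(-8 + √(53/13)) = -10*(-8 + √689/13) = 80 - 10*√689/13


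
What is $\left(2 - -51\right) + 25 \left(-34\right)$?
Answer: $-797$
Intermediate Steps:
$\left(2 - -51\right) + 25 \left(-34\right) = \left(2 + 51\right) - 850 = 53 - 850 = -797$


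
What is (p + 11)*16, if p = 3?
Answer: 224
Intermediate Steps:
(p + 11)*16 = (3 + 11)*16 = 14*16 = 224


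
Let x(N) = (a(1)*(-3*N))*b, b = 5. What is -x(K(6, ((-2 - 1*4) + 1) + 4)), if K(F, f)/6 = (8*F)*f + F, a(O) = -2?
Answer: 7560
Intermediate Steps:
K(F, f) = 6*F + 48*F*f (K(F, f) = 6*((8*F)*f + F) = 6*(8*F*f + F) = 6*(F + 8*F*f) = 6*F + 48*F*f)
x(N) = 30*N (x(N) = -(-6)*N*5 = (6*N)*5 = 30*N)
-x(K(6, ((-2 - 1*4) + 1) + 4)) = -30*6*6*(1 + 8*(((-2 - 1*4) + 1) + 4)) = -30*6*6*(1 + 8*(((-2 - 4) + 1) + 4)) = -30*6*6*(1 + 8*((-6 + 1) + 4)) = -30*6*6*(1 + 8*(-5 + 4)) = -30*6*6*(1 + 8*(-1)) = -30*6*6*(1 - 8) = -30*6*6*(-7) = -30*(-252) = -1*(-7560) = 7560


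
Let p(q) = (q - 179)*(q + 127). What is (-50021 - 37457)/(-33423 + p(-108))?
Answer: 43739/19438 ≈ 2.2502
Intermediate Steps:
p(q) = (-179 + q)*(127 + q)
(-50021 - 37457)/(-33423 + p(-108)) = (-50021 - 37457)/(-33423 + (-22733 + (-108)**2 - 52*(-108))) = -87478/(-33423 + (-22733 + 11664 + 5616)) = -87478/(-33423 - 5453) = -87478/(-38876) = -87478*(-1/38876) = 43739/19438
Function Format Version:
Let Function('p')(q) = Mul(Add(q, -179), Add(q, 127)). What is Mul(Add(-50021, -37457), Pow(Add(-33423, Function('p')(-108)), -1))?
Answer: Rational(43739, 19438) ≈ 2.2502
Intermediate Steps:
Function('p')(q) = Mul(Add(-179, q), Add(127, q))
Mul(Add(-50021, -37457), Pow(Add(-33423, Function('p')(-108)), -1)) = Mul(Add(-50021, -37457), Pow(Add(-33423, Add(-22733, Pow(-108, 2), Mul(-52, -108))), -1)) = Mul(-87478, Pow(Add(-33423, Add(-22733, 11664, 5616)), -1)) = Mul(-87478, Pow(Add(-33423, -5453), -1)) = Mul(-87478, Pow(-38876, -1)) = Mul(-87478, Rational(-1, 38876)) = Rational(43739, 19438)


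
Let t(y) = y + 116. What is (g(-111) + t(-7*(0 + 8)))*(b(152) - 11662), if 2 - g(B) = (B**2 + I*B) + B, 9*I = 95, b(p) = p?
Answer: 379012790/3 ≈ 1.2634e+8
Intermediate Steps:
I = 95/9 (I = (1/9)*95 = 95/9 ≈ 10.556)
t(y) = 116 + y
g(B) = 2 - B**2 - 104*B/9 (g(B) = 2 - ((B**2 + 95*B/9) + B) = 2 - (B**2 + 104*B/9) = 2 + (-B**2 - 104*B/9) = 2 - B**2 - 104*B/9)
(g(-111) + t(-7*(0 + 8)))*(b(152) - 11662) = ((2 - 1*(-111)**2 - 104/9*(-111)) + (116 - 7*(0 + 8)))*(152 - 11662) = ((2 - 1*12321 + 3848/3) + (116 - 7*8))*(-11510) = ((2 - 12321 + 3848/3) + (116 - 56))*(-11510) = (-33109/3 + 60)*(-11510) = -32929/3*(-11510) = 379012790/3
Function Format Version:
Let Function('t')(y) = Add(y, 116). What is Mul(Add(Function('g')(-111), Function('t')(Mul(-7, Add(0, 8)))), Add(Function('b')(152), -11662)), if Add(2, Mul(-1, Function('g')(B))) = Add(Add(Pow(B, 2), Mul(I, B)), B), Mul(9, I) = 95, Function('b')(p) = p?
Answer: Rational(379012790, 3) ≈ 1.2634e+8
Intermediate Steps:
I = Rational(95, 9) (I = Mul(Rational(1, 9), 95) = Rational(95, 9) ≈ 10.556)
Function('t')(y) = Add(116, y)
Function('g')(B) = Add(2, Mul(-1, Pow(B, 2)), Mul(Rational(-104, 9), B)) (Function('g')(B) = Add(2, Mul(-1, Add(Add(Pow(B, 2), Mul(Rational(95, 9), B)), B))) = Add(2, Mul(-1, Add(Pow(B, 2), Mul(Rational(104, 9), B)))) = Add(2, Add(Mul(-1, Pow(B, 2)), Mul(Rational(-104, 9), B))) = Add(2, Mul(-1, Pow(B, 2)), Mul(Rational(-104, 9), B)))
Mul(Add(Function('g')(-111), Function('t')(Mul(-7, Add(0, 8)))), Add(Function('b')(152), -11662)) = Mul(Add(Add(2, Mul(-1, Pow(-111, 2)), Mul(Rational(-104, 9), -111)), Add(116, Mul(-7, Add(0, 8)))), Add(152, -11662)) = Mul(Add(Add(2, Mul(-1, 12321), Rational(3848, 3)), Add(116, Mul(-7, 8))), -11510) = Mul(Add(Add(2, -12321, Rational(3848, 3)), Add(116, -56)), -11510) = Mul(Add(Rational(-33109, 3), 60), -11510) = Mul(Rational(-32929, 3), -11510) = Rational(379012790, 3)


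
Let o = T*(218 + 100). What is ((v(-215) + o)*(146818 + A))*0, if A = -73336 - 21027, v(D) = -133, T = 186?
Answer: 0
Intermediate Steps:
A = -94363
o = 59148 (o = 186*(218 + 100) = 186*318 = 59148)
((v(-215) + o)*(146818 + A))*0 = ((-133 + 59148)*(146818 - 94363))*0 = (59015*52455)*0 = 3095631825*0 = 0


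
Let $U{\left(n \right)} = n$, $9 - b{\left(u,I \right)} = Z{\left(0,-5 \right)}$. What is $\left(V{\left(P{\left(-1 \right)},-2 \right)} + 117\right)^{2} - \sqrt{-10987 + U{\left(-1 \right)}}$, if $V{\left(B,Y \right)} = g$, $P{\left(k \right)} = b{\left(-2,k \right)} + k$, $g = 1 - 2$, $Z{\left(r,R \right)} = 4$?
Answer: $13456 - 2 i \sqrt{2747} \approx 13456.0 - 104.82 i$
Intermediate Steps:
$b{\left(u,I \right)} = 5$ ($b{\left(u,I \right)} = 9 - 4 = 5$)
$g = -1$ ($g = 1 - 2 = -1$)
$P{\left(k \right)} = 5 + k$
$V{\left(B,Y \right)} = -1$
$\left(V{\left(P{\left(-1 \right)},-2 \right)} + 117\right)^{2} - \sqrt{-10987 + U{\left(-1 \right)}} = \left(-1 + 117\right)^{2} - \sqrt{-10987 - 1} = 116^{2} - \sqrt{-10988} = 13456 - 2 i \sqrt{2747}$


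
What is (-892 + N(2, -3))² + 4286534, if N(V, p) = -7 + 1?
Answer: 5092938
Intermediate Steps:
N(V, p) = -6
(-892 + N(2, -3))² + 4286534 = (-892 - 6)² + 4286534 = (-898)² + 4286534 = 806404 + 4286534 = 5092938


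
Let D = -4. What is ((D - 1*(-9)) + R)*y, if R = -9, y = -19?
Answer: 76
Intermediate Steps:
((D - 1*(-9)) + R)*y = ((-4 - 1*(-9)) - 9)*(-19) = ((-4 + 9) - 9)*(-19) = (5 - 9)*(-19) = -4*(-19) = 76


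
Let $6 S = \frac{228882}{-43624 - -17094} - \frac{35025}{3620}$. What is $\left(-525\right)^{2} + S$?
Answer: $\frac{5294069232797}{19207720} \approx 2.7562 \cdot 10^{5}$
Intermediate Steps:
$S = - \frac{58592203}{19207720}$ ($S = \frac{\frac{228882}{-43624 - -17094} - \frac{35025}{3620}}{6} = \frac{\frac{228882}{-43624 + 17094} - \frac{7005}{724}}{6} = \frac{\frac{228882}{-26530} - \frac{7005}{724}}{6} = \frac{228882 \left(- \frac{1}{26530}\right) - \frac{7005}{724}}{6} = \frac{- \frac{114441}{13265} - \frac{7005}{724}}{6} = \frac{1}{6} \left(- \frac{175776609}{9603860}\right) = - \frac{58592203}{19207720} \approx -3.0504$)
$\left(-525\right)^{2} + S = \left(-525\right)^{2} - \frac{58592203}{19207720} = 275625 - \frac{58592203}{19207720} = \frac{5294069232797}{19207720}$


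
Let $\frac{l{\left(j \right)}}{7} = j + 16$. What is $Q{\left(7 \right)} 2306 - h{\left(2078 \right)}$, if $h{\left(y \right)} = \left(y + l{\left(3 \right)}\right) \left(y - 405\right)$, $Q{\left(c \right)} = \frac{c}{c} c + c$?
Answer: $-3666719$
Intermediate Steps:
$l{\left(j \right)} = 112 + 7 j$ ($l{\left(j \right)} = 7 \left(j + 16\right) = 7 \left(16 + j\right) = 112 + 7 j$)
$Q{\left(c \right)} = 2 c$ ($Q{\left(c \right)} = 1 c + c = c + c = 2 c$)
$h{\left(y \right)} = \left(-405 + y\right) \left(133 + y\right)$ ($h{\left(y \right)} = \left(y + \left(112 + 7 \cdot 3\right)\right) \left(y - 405\right) = \left(y + \left(112 + 21\right)\right) \left(-405 + y\right) = \left(y + 133\right) \left(-405 + y\right) = \left(133 + y\right) \left(-405 + y\right) = \left(-405 + y\right) \left(133 + y\right)$)
$Q{\left(7 \right)} 2306 - h{\left(2078 \right)} = 2 \cdot 7 \cdot 2306 - \left(-53865 + 2078^{2} - 565216\right) = 14 \cdot 2306 - \left(-53865 + 4318084 - 565216\right) = 32284 - 3699003 = -3666719$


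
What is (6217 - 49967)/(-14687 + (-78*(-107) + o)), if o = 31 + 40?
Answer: 4375/627 ≈ 6.9777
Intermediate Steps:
o = 71
(6217 - 49967)/(-14687 + (-78*(-107) + o)) = (6217 - 49967)/(-14687 + (-78*(-107) + 71)) = -43750/(-14687 + (8346 + 71)) = -43750/(-14687 + 8417) = -43750/(-6270) = -43750*(-1/6270) = 4375/627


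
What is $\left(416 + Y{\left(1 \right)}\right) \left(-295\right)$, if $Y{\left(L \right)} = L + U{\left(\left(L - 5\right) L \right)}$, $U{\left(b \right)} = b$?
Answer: $-121835$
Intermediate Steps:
$Y{\left(L \right)} = L + L \left(-5 + L\right)$ ($Y{\left(L \right)} = L + \left(L - 5\right) L = L + \left(-5 + L\right) L = L + L \left(-5 + L\right)$)
$\left(416 + Y{\left(1 \right)}\right) \left(-295\right) = \left(416 + 1 \left(-4 + 1\right)\right) \left(-295\right) = \left(416 + 1 \left(-3\right)\right) \left(-295\right) = \left(416 - 3\right) \left(-295\right) = 413 \left(-295\right) = -121835$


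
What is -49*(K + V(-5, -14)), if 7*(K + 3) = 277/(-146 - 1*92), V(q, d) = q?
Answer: 13605/34 ≈ 400.15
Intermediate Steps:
K = -5275/1666 (K = -3 + (277/(-146 - 1*92))/7 = -3 + (277/(-146 - 92))/7 = -3 + (277/(-238))/7 = -3 + (277*(-1/238))/7 = -3 + (⅐)*(-277/238) = -3 - 277/1666 = -5275/1666 ≈ -3.1663)
-49*(K + V(-5, -14)) = -49*(-5275/1666 - 5) = -49*(-13605/1666) = 13605/34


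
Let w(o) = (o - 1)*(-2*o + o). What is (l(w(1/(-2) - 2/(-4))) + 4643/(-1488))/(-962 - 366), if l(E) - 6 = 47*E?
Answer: -4285/1976064 ≈ -0.0021685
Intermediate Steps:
w(o) = -o*(-1 + o) (w(o) = (-1 + o)*(-o) = -o*(-1 + o))
l(E) = 6 + 47*E
(l(w(1/(-2) - 2/(-4))) + 4643/(-1488))/(-962 - 366) = ((6 + 47*((1/(-2) - 2/(-4))*(1 - (1/(-2) - 2/(-4))))) + 4643/(-1488))/(-962 - 366) = ((6 + 47*((1*(-½) - 2*(-¼))*(1 - (1*(-½) - 2*(-¼))))) + 4643*(-1/1488))/(-1328) = ((6 + 47*((-½ + ½)*(1 - (-½ + ½)))) - 4643/1488)*(-1/1328) = ((6 + 47*(0*(1 - 1*0))) - 4643/1488)*(-1/1328) = ((6 + 47*(0*(1 + 0))) - 4643/1488)*(-1/1328) = ((6 + 47*(0*1)) - 4643/1488)*(-1/1328) = ((6 + 47*0) - 4643/1488)*(-1/1328) = ((6 + 0) - 4643/1488)*(-1/1328) = (6 - 4643/1488)*(-1/1328) = (4285/1488)*(-1/1328) = -4285/1976064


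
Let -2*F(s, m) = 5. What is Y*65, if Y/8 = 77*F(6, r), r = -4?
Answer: -100100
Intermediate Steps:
F(s, m) = -5/2 (F(s, m) = -½*5 = -5/2)
Y = -1540 (Y = 8*(77*(-5/2)) = 8*(-385/2) = -1540)
Y*65 = -1540*65 = -100100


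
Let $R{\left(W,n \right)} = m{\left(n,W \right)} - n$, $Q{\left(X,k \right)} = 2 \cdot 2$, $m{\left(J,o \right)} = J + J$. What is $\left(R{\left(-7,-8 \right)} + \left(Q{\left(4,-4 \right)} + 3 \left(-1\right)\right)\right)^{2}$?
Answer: $49$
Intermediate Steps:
$m{\left(J,o \right)} = 2 J$
$Q{\left(X,k \right)} = 4$
$R{\left(W,n \right)} = n$ ($R{\left(W,n \right)} = 2 n - n = n$)
$\left(R{\left(-7,-8 \right)} + \left(Q{\left(4,-4 \right)} + 3 \left(-1\right)\right)\right)^{2} = \left(-8 + \left(4 + 3 \left(-1\right)\right)\right)^{2} = \left(-8 + \left(4 - 3\right)\right)^{2} = \left(-8 + 1\right)^{2} = \left(-7\right)^{2} = 49$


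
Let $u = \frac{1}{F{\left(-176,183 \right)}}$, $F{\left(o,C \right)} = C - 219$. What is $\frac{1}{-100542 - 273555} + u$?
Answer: $- \frac{124711}{4489164} \approx -0.02778$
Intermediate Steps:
$F{\left(o,C \right)} = -219 + C$
$u = - \frac{1}{36}$ ($u = \frac{1}{-219 + 183} = \frac{1}{-36} = - \frac{1}{36} \approx -0.027778$)
$\frac{1}{-100542 - 273555} + u = \frac{1}{-100542 - 273555} - \frac{1}{36} = \frac{1}{-374097} - \frac{1}{36} = - \frac{1}{374097} - \frac{1}{36} = - \frac{124711}{4489164}$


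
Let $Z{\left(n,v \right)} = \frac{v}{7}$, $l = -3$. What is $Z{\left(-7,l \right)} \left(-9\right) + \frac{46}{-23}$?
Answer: $\frac{13}{7} \approx 1.8571$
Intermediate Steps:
$Z{\left(n,v \right)} = \frac{v}{7}$ ($Z{\left(n,v \right)} = v \frac{1}{7} = \frac{v}{7}$)
$Z{\left(-7,l \right)} \left(-9\right) + \frac{46}{-23} = \frac{1}{7} \left(-3\right) \left(-9\right) + \frac{46}{-23} = \left(- \frac{3}{7}\right) \left(-9\right) + 46 \left(- \frac{1}{23}\right) = \frac{27}{7} - 2 = \frac{13}{7}$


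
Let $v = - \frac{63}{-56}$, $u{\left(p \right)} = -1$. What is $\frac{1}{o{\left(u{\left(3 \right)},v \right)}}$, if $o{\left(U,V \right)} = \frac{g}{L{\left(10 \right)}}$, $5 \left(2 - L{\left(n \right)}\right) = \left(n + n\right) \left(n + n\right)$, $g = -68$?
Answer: $\frac{39}{34} \approx 1.1471$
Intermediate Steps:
$L{\left(n \right)} = 2 - \frac{4 n^{2}}{5}$ ($L{\left(n \right)} = 2 - \frac{\left(n + n\right) \left(n + n\right)}{5} = 2 - \frac{2 n 2 n}{5} = 2 - \frac{4 n^{2}}{5}$)
$v = \frac{9}{8}$ ($v = \left(-63\right) \left(- \frac{1}{56}\right) = \frac{9}{8} \approx 1.125$)
$o{\left(U,V \right)} = \frac{34}{39}$ ($o{\left(U,V \right)} = - \frac{68}{2 - \frac{4 \cdot 10^{2}}{5}} = - \frac{68}{2 - 80} = - \frac{68}{-78} = \left(-68\right) \left(- \frac{1}{78}\right) = \frac{34}{39}$)
$\frac{1}{o{\left(u{\left(3 \right)},v \right)}} = \frac{1}{\frac{34}{39}} = \frac{39}{34}$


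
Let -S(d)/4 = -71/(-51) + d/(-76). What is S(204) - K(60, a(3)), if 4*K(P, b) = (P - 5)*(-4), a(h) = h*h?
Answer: 58303/969 ≈ 60.168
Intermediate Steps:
a(h) = h²
K(P, b) = 5 - P (K(P, b) = ((P - 5)*(-4))/4 = ((-5 + P)*(-4))/4 = (20 - 4*P)/4 = 5 - P)
S(d) = -284/51 + d/19 (S(d) = -4*(-71/(-51) + d/(-76)) = -4*(-71*(-1/51) + d*(-1/76)) = -4*(71/51 - d/76) = -284/51 + d/19)
S(204) - K(60, a(3)) = (-284/51 + (1/19)*204) - (5 - 1*60) = (-284/51 + 204/19) - (5 - 60) = 5008/969 - 1*(-55) = 5008/969 + 55 = 58303/969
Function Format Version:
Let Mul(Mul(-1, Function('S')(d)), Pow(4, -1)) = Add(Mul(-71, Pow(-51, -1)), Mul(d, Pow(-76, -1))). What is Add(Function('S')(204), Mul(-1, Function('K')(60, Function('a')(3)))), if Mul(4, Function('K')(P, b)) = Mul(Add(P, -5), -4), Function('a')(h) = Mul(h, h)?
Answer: Rational(58303, 969) ≈ 60.168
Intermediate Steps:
Function('a')(h) = Pow(h, 2)
Function('K')(P, b) = Add(5, Mul(-1, P)) (Function('K')(P, b) = Mul(Rational(1, 4), Mul(Add(P, -5), -4)) = Mul(Rational(1, 4), Mul(Add(-5, P), -4)) = Mul(Rational(1, 4), Add(20, Mul(-4, P))) = Add(5, Mul(-1, P)))
Function('S')(d) = Add(Rational(-284, 51), Mul(Rational(1, 19), d)) (Function('S')(d) = Mul(-4, Add(Mul(-71, Pow(-51, -1)), Mul(d, Pow(-76, -1)))) = Mul(-4, Add(Mul(-71, Rational(-1, 51)), Mul(d, Rational(-1, 76)))) = Mul(-4, Add(Rational(71, 51), Mul(Rational(-1, 76), d))) = Add(Rational(-284, 51), Mul(Rational(1, 19), d)))
Add(Function('S')(204), Mul(-1, Function('K')(60, Function('a')(3)))) = Add(Add(Rational(-284, 51), Mul(Rational(1, 19), 204)), Mul(-1, Add(5, Mul(-1, 60)))) = Add(Add(Rational(-284, 51), Rational(204, 19)), Mul(-1, Add(5, -60))) = Add(Rational(5008, 969), Mul(-1, -55)) = Add(Rational(5008, 969), 55) = Rational(58303, 969)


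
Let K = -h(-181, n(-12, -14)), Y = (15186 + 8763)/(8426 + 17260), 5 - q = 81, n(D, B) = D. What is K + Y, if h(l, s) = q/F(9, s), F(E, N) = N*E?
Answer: 17621/77058 ≈ 0.22867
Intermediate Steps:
F(E, N) = E*N
q = -76 (q = 5 - 1*81 = 5 - 81 = -76)
Y = 2661/2854 (Y = 23949/25686 = 23949*(1/25686) = 2661/2854 ≈ 0.93238)
h(l, s) = -76/(9*s) (h(l, s) = -76*1/(9*s) = -76/(9*s))
K = -19/27 (K = -(-76)/(9*(-12)) = -(-76)*(-1)/(9*12) = -1*19/27 = -19/27 ≈ -0.70370)
K + Y = -19/27 + 2661/2854 = 17621/77058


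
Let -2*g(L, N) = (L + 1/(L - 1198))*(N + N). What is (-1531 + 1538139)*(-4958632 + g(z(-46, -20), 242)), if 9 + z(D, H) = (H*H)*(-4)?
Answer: -19708373995103488/2807 ≈ -7.0211e+12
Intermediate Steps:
z(D, H) = -9 - 4*H² (z(D, H) = -9 + (H*H)*(-4) = -9 + H²*(-4) = -9 - 4*H²)
g(L, N) = -N*(L + 1/(-1198 + L)) (g(L, N) = -(L + 1/(L - 1198))*(N + N)/2 = -(L + 1/(-1198 + L))*2*N/2 = -N*(L + 1/(-1198 + L)))
(-1531 + 1538139)*(-4958632 + g(z(-46, -20), 242)) = (-1531 + 1538139)*(-4958632 + 242*(-1 - (-9 - 4*(-20)²)² + 1198*(-9 - 4*(-20)²))/(-1198 + (-9 - 4*(-20)²))) = 1536608*(-4958632 + 242*(-1 - (-9 - 4*400)² + 1198*(-9 - 4*400))/(-1198 + (-9 - 4*400))) = 1536608*(-4958632 + 242*(-1 - (-9 - 1600)² + 1198*(-9 - 1600))/(-1198 + (-9 - 1600))) = 1536608*(-4958632 + 242*(-1 - 1*(-1609)² + 1198*(-1609))/(-1198 - 1609)) = 1536608*(-4958632 + 242*(-1 - 1*2588881 - 1927582)/(-2807)) = 1536608*(-4958632 + 242*(-1/2807)*(-1 - 2588881 - 1927582)) = 1536608*(-4958632 + 242*(-1/2807)*(-4516464)) = 1536608*(-4958632 + 1092984288/2807) = 1536608*(-12825895736/2807) = -19708373995103488/2807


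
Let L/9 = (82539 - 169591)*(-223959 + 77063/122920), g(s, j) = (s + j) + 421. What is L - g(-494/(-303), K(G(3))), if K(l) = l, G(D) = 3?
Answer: 233397239125626991/1330170 ≈ 1.7546e+11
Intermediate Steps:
g(s, j) = 421 + j + s (g(s, j) = (j + s) + 421 = 421 + j + s)
L = 770287919774877/4390 (L = 9*((82539 - 169591)*(-223959 + 77063/122920)) = 9*(-87052*(-223959 + 77063*(1/122920))) = 9*(-87052*(-223959 + 11009/17560)) = 9*(-87052*(-3932709031/17560)) = 9*(85587546641653/4390) = 770287919774877/4390 ≈ 1.7546e+11)
L - g(-494/(-303), K(G(3))) = 770287919774877/4390 - (421 + 3 - 494/(-303)) = 770287919774877/4390 - (421 + 3 - 494*(-1/303)) = 770287919774877/4390 - (421 + 3 + 494/303) = 770287919774877/4390 - 1*128966/303 = 770287919774877/4390 - 128966/303 = 233397239125626991/1330170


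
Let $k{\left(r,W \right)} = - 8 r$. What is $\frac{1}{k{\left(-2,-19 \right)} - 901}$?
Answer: $- \frac{1}{885} \approx -0.0011299$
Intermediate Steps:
$\frac{1}{k{\left(-2,-19 \right)} - 901} = \frac{1}{\left(-8\right) \left(-2\right) - 901} = \frac{1}{16 - 901} = \frac{1}{-885} = - \frac{1}{885}$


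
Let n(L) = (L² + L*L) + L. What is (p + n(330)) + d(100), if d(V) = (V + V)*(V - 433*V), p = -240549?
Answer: -8662419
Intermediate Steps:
d(V) = -864*V² (d(V) = (2*V)*(-432*V) = -864*V²)
n(L) = L + 2*L² (n(L) = (L² + L²) + L = 2*L² + L = L + 2*L²)
(p + n(330)) + d(100) = (-240549 + 330*(1 + 2*330)) - 864*100² = (-240549 + 330*(1 + 660)) - 864*10000 = (-240549 + 330*661) - 8640000 = (-240549 + 218130) - 8640000 = -22419 - 8640000 = -8662419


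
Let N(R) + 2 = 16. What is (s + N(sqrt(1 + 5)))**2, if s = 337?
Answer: 123201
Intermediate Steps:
N(R) = 14 (N(R) = -2 + 16 = 14)
(s + N(sqrt(1 + 5)))**2 = (337 + 14)**2 = 351**2 = 123201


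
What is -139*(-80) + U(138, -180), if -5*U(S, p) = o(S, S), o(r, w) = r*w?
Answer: 36556/5 ≈ 7311.2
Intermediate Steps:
U(S, p) = -S²/5 (U(S, p) = -S*S/5 = -S²/5)
-139*(-80) + U(138, -180) = -139*(-80) - ⅕*138² = 11120 - ⅕*19044 = 11120 - 19044/5 = 36556/5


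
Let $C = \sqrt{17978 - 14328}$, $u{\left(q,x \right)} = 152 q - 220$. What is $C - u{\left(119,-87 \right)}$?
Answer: $-17868 + 5 \sqrt{146} \approx -17808.0$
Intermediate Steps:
$u{\left(q,x \right)} = -220 + 152 q$
$C = 5 \sqrt{146}$ ($C = \sqrt{3650} = 5 \sqrt{146} \approx 60.415$)
$C - u{\left(119,-87 \right)} = 5 \sqrt{146} - \left(-220 + 152 \cdot 119\right) = 5 \sqrt{146} - \left(-220 + 18088\right) = 5 \sqrt{146} - 17868 = -17868 + 5 \sqrt{146}$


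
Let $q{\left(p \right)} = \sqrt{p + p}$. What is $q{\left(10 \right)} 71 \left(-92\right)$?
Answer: $- 13064 \sqrt{5} \approx -29212.0$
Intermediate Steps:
$q{\left(p \right)} = \sqrt{2} \sqrt{p}$ ($q{\left(p \right)} = \sqrt{2 p} = \sqrt{2} \sqrt{p}$)
$q{\left(10 \right)} 71 \left(-92\right) = \sqrt{2} \sqrt{10} \cdot 71 \left(-92\right) = 2 \sqrt{5} \cdot 71 \left(-92\right) = 142 \sqrt{5} \left(-92\right) = - 13064 \sqrt{5}$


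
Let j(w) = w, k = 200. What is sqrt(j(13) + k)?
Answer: sqrt(213) ≈ 14.595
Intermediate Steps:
sqrt(j(13) + k) = sqrt(13 + 200) = sqrt(213)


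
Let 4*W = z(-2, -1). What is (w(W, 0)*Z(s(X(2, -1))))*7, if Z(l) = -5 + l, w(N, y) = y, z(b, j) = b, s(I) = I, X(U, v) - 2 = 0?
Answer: 0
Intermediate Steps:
X(U, v) = 2 (X(U, v) = 2 + 0 = 2)
W = -½ (W = (¼)*(-2) = -½ ≈ -0.50000)
(w(W, 0)*Z(s(X(2, -1))))*7 = (0*(-5 + 2))*7 = (0*(-3))*7 = 0*7 = 0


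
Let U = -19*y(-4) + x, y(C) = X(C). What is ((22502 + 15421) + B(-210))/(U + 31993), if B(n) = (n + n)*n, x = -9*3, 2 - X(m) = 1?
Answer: 42041/10649 ≈ 3.9479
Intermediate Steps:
X(m) = 1 (X(m) = 2 - 1*1 = 2 - 1 = 1)
y(C) = 1
x = -27
B(n) = 2*n**2 (B(n) = (2*n)*n = 2*n**2)
U = -46 (U = -19*1 - 27 = -19 - 27 = -46)
((22502 + 15421) + B(-210))/(U + 31993) = ((22502 + 15421) + 2*(-210)**2)/(-46 + 31993) = (37923 + 2*44100)/31947 = (37923 + 88200)*(1/31947) = 126123*(1/31947) = 42041/10649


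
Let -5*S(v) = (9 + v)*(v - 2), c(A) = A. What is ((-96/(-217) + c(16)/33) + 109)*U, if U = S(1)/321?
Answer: 1574378/2298681 ≈ 0.68491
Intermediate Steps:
S(v) = -(-2 + v)*(9 + v)/5 (S(v) = -(9 + v)*(v - 2)/5 = -(9 + v)*(-2 + v)/5 = -(-2 + v)*(9 + v)/5)
U = 2/321 (U = (18/5 - 7/5*1 - ⅕*1²)/321 = (18/5 - 7/5 - ⅕*1)*(1/321) = (18/5 - 7/5 - ⅕)*(1/321) = 2*(1/321) = 2/321 ≈ 0.0062305)
((-96/(-217) + c(16)/33) + 109)*U = ((-96/(-217) + 16/33) + 109)*(2/321) = ((-96*(-1/217) + 16*(1/33)) + 109)*(2/321) = ((96/217 + 16/33) + 109)*(2/321) = (6640/7161 + 109)*(2/321) = (787189/7161)*(2/321) = 1574378/2298681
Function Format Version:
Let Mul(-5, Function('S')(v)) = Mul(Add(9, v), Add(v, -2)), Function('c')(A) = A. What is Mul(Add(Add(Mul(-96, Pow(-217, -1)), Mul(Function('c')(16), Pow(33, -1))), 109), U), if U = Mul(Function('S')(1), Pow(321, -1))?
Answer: Rational(1574378, 2298681) ≈ 0.68491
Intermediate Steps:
Function('S')(v) = Mul(Rational(-1, 5), Add(-2, v), Add(9, v)) (Function('S')(v) = Mul(Rational(-1, 5), Mul(Add(9, v), Add(v, -2))) = Mul(Rational(-1, 5), Mul(Add(9, v), Add(-2, v))) = Mul(Rational(-1, 5), Mul(Add(-2, v), Add(9, v))) = Mul(Rational(-1, 5), Add(-2, v), Add(9, v)))
U = Rational(2, 321) (U = Mul(Add(Rational(18, 5), Mul(Rational(-7, 5), 1), Mul(Rational(-1, 5), Pow(1, 2))), Pow(321, -1)) = Mul(Add(Rational(18, 5), Rational(-7, 5), Mul(Rational(-1, 5), 1)), Rational(1, 321)) = Mul(Add(Rational(18, 5), Rational(-7, 5), Rational(-1, 5)), Rational(1, 321)) = Mul(2, Rational(1, 321)) = Rational(2, 321) ≈ 0.0062305)
Mul(Add(Add(Mul(-96, Pow(-217, -1)), Mul(Function('c')(16), Pow(33, -1))), 109), U) = Mul(Add(Add(Mul(-96, Pow(-217, -1)), Mul(16, Pow(33, -1))), 109), Rational(2, 321)) = Mul(Add(Add(Mul(-96, Rational(-1, 217)), Mul(16, Rational(1, 33))), 109), Rational(2, 321)) = Mul(Add(Add(Rational(96, 217), Rational(16, 33)), 109), Rational(2, 321)) = Mul(Add(Rational(6640, 7161), 109), Rational(2, 321)) = Mul(Rational(787189, 7161), Rational(2, 321)) = Rational(1574378, 2298681)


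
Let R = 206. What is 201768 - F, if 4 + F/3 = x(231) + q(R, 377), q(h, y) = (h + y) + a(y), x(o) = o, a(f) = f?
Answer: 198207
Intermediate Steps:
q(h, y) = h + 2*y (q(h, y) = (h + y) + y = h + 2*y)
F = 3561 (F = -12 + 3*(231 + (206 + 2*377)) = -12 + 3*(231 + (206 + 754)) = -12 + 3*(231 + 960) = -12 + 3*1191 = -12 + 3573 = 3561)
201768 - F = 201768 - 1*3561 = 201768 - 3561 = 198207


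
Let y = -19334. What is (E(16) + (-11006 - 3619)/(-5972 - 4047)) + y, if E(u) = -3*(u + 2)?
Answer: -194233747/10019 ≈ -19387.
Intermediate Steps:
E(u) = -6 - 3*u (E(u) = -3*(2 + u) = -6 - 3*u)
(E(16) + (-11006 - 3619)/(-5972 - 4047)) + y = ((-6 - 3*16) + (-11006 - 3619)/(-5972 - 4047)) - 19334 = ((-6 - 48) - 14625/(-10019)) - 19334 = (-54 - 14625*(-1/10019)) - 19334 = (-54 + 14625/10019) - 19334 = -526401/10019 - 19334 = -194233747/10019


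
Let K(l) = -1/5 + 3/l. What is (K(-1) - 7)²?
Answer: 2601/25 ≈ 104.04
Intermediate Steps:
K(l) = -⅕ + 3/l (K(l) = -1*⅕ + 3/l = -⅕ + 3/l)
(K(-1) - 7)² = ((⅕)*(15 - 1*(-1))/(-1) - 7)² = ((⅕)*(-1)*(15 + 1) - 7)² = ((⅕)*(-1)*16 - 7)² = (-16/5 - 7)² = (-51/5)² = 2601/25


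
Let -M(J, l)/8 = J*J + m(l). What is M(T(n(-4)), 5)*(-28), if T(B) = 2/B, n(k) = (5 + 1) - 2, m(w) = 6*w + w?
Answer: 7896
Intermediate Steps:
m(w) = 7*w
n(k) = 4 (n(k) = 6 - 2 = 4)
M(J, l) = -56*l - 8*J² (M(J, l) = -8*(J*J + 7*l) = -8*(J² + 7*l) = -56*l - 8*J²)
M(T(n(-4)), 5)*(-28) = (-56*5 - 8*(2/4)²)*(-28) = (-280 - 8*(2*(¼))²)*(-28) = (-280 - 8*(½)²)*(-28) = (-280 - 8*¼)*(-28) = (-280 - 2)*(-28) = -282*(-28) = 7896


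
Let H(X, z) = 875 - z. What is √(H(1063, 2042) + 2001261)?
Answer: √2000094 ≈ 1414.2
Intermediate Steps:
√(H(1063, 2042) + 2001261) = √((875 - 1*2042) + 2001261) = √((875 - 2042) + 2001261) = √(-1167 + 2001261) = √2000094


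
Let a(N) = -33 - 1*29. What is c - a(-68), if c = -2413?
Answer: -2351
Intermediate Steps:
a(N) = -62 (a(N) = -33 - 29 = -62)
c - a(-68) = -2413 - 1*(-62) = -2413 + 62 = -2351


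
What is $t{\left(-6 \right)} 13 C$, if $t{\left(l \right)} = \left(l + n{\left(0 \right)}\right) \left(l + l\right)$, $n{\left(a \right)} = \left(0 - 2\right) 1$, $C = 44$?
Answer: $54912$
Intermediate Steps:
$n{\left(a \right)} = -2$ ($n{\left(a \right)} = \left(-2\right) 1 = -2$)
$t{\left(l \right)} = 2 l \left(-2 + l\right)$ ($t{\left(l \right)} = \left(l - 2\right) \left(l + l\right) = \left(-2 + l\right) 2 l = 2 l \left(-2 + l\right)$)
$t{\left(-6 \right)} 13 C = 2 \left(-6\right) \left(-2 - 6\right) 13 \cdot 44 = 2 \left(-6\right) \left(-8\right) 13 \cdot 44 = 96 \cdot 13 \cdot 44 = 1248 \cdot 44 = 54912$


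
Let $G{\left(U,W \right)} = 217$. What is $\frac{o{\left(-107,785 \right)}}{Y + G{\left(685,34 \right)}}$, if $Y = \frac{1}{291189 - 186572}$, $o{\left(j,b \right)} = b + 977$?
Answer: $\frac{92167577}{11350945} \approx 8.1198$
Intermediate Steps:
$o{\left(j,b \right)} = 977 + b$
$Y = \frac{1}{104617} \approx 9.5587 \cdot 10^{-6}$
$\frac{o{\left(-107,785 \right)}}{Y + G{\left(685,34 \right)}} = \frac{977 + 785}{\frac{1}{104617} + 217} = \frac{1762}{\frac{22701890}{104617}} = 1762 \cdot \frac{104617}{22701890} = \frac{92167577}{11350945}$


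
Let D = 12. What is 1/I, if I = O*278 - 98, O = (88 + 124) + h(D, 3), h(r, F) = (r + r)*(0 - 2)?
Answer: 1/45494 ≈ 2.1981e-5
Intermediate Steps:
h(r, F) = -4*r (h(r, F) = (2*r)*(-2) = -4*r)
O = 164 (O = (88 + 124) - 4*12 = 212 - 48 = 164)
I = 45494 (I = 164*278 - 98 = 45592 - 98 = 45494)
1/I = 1/45494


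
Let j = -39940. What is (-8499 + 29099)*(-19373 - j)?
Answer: 423680200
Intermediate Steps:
(-8499 + 29099)*(-19373 - j) = (-8499 + 29099)*(-19373 - 1*(-39940)) = 20600*(-19373 + 39940) = 20600*20567 = 423680200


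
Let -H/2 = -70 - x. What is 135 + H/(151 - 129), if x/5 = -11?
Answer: 1500/11 ≈ 136.36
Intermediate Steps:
x = -55 (x = 5*(-11) = -55)
H = 30 (H = -2*(-70 - 1*(-55)) = -2*(-70 + 55) = -2*(-15) = 30)
135 + H/(151 - 129) = 135 + 30/(151 - 129) = 135 + 30/22 = 135 + (1/22)*30 = 135 + 15/11 = 1500/11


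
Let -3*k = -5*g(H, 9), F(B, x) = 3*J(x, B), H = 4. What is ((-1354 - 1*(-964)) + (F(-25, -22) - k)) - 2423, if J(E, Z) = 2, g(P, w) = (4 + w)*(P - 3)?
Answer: -8486/3 ≈ -2828.7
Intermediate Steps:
g(P, w) = (-3 + P)*(4 + w) (g(P, w) = (4 + w)*(-3 + P) = (-3 + P)*(4 + w))
F(B, x) = 6 (F(B, x) = 3*2 = 6)
k = 65/3 (k = -(-5)*(-12 - 3*9 + 4*4 + 4*9)/3 = -(-5)*(-12 - 27 + 16 + 36)/3 = -(-5)*13/3 = -1/3*(-65) = 65/3 ≈ 21.667)
((-1354 - 1*(-964)) + (F(-25, -22) - k)) - 2423 = ((-1354 - 1*(-964)) + (6 - 1*65/3)) - 2423 = ((-1354 + 964) + (6 - 65/3)) - 2423 = (-390 - 47/3) - 2423 = -1217/3 - 2423 = -8486/3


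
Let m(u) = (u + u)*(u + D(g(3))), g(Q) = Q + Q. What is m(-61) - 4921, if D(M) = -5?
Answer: 3131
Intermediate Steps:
g(Q) = 2*Q
m(u) = 2*u*(-5 + u) (m(u) = (u + u)*(u - 5) = (2*u)*(-5 + u) = 2*u*(-5 + u))
m(-61) - 4921 = 2*(-61)*(-5 - 61) - 4921 = 2*(-61)*(-66) - 4921 = 8052 - 4921 = 3131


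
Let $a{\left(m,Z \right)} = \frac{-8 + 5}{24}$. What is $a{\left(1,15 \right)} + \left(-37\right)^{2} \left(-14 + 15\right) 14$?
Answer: $\frac{153327}{8} \approx 19166.0$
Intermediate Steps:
$a{\left(m,Z \right)} = - \frac{1}{8}$ ($a{\left(m,Z \right)} = \left(-3\right) \frac{1}{24} = - \frac{1}{8}$)
$a{\left(1,15 \right)} + \left(-37\right)^{2} \left(-14 + 15\right) 14 = - \frac{1}{8} + \left(-37\right)^{2} \left(-14 + 15\right) 14 = - \frac{1}{8} + 1369 \cdot 1 \cdot 14 = - \frac{1}{8} + 1369 \cdot 14 = - \frac{1}{8} + 19166 = \frac{153327}{8}$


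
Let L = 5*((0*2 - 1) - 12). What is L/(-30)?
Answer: 13/6 ≈ 2.1667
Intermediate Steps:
L = -65 (L = 5*((0 - 1) - 12) = 5*(-1 - 12) = 5*(-13) = -65)
L/(-30) = -65/(-30) = -65*(-1/30) = 13/6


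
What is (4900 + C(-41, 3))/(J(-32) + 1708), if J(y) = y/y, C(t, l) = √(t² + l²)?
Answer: 4900/1709 + 13*√10/1709 ≈ 2.8912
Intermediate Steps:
C(t, l) = √(l² + t²)
J(y) = 1
(4900 + C(-41, 3))/(J(-32) + 1708) = (4900 + √(3² + (-41)²))/(1 + 1708) = (4900 + √(9 + 1681))/1709 = (4900 + √1690)*(1/1709) = (4900 + 13*√10)*(1/1709) = 4900/1709 + 13*√10/1709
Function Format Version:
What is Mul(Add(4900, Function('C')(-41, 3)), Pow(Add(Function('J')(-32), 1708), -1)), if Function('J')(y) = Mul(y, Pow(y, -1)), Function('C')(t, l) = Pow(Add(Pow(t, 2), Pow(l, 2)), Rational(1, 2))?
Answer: Add(Rational(4900, 1709), Mul(Rational(13, 1709), Pow(10, Rational(1, 2)))) ≈ 2.8912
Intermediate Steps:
Function('C')(t, l) = Pow(Add(Pow(l, 2), Pow(t, 2)), Rational(1, 2))
Function('J')(y) = 1
Mul(Add(4900, Function('C')(-41, 3)), Pow(Add(Function('J')(-32), 1708), -1)) = Mul(Add(4900, Pow(Add(Pow(3, 2), Pow(-41, 2)), Rational(1, 2))), Pow(Add(1, 1708), -1)) = Mul(Add(4900, Pow(Add(9, 1681), Rational(1, 2))), Pow(1709, -1)) = Mul(Add(4900, Pow(1690, Rational(1, 2))), Rational(1, 1709)) = Mul(Add(4900, Mul(13, Pow(10, Rational(1, 2)))), Rational(1, 1709)) = Add(Rational(4900, 1709), Mul(Rational(13, 1709), Pow(10, Rational(1, 2))))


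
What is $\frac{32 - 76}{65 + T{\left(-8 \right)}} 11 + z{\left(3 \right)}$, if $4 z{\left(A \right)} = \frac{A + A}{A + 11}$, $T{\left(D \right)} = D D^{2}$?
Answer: $\frac{14893}{12516} \approx 1.1899$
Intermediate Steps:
$T{\left(D \right)} = D^{3}$
$z{\left(A \right)} = \frac{A}{2 \left(11 + A\right)}$ ($z{\left(A \right)} = \frac{\left(A + A\right) \frac{1}{A + 11}}{4} = \frac{2 A \frac{1}{11 + A}}{4} = \frac{A}{2 \left(11 + A\right)}$)
$\frac{32 - 76}{65 + T{\left(-8 \right)}} 11 + z{\left(3 \right)} = \frac{32 - 76}{65 + \left(-8\right)^{3}} \cdot 11 + \frac{1}{2} \cdot 3 \frac{1}{11 + 3} = - \frac{44}{65 - 512} \cdot 11 + \frac{1}{2} \cdot 3 \cdot \frac{1}{14} = - \frac{44}{-447} \cdot 11 + \frac{1}{2} \cdot 3 \cdot \frac{1}{14} = \left(-44\right) \left(- \frac{1}{447}\right) 11 + \frac{3}{28} = \frac{44}{447} \cdot 11 + \frac{3}{28} = \frac{484}{447} + \frac{3}{28} = \frac{14893}{12516}$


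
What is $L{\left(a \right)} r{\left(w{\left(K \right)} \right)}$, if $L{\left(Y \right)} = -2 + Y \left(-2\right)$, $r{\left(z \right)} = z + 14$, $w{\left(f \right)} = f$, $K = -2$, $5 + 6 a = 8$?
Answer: $-36$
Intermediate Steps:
$a = \frac{1}{2}$ ($a = - \frac{5}{6} + \frac{1}{6} \cdot 8 = - \frac{5}{6} + \frac{4}{3} = \frac{1}{2} \approx 0.5$)
$r{\left(z \right)} = 14 + z$
$L{\left(Y \right)} = -2 - 2 Y$
$L{\left(a \right)} r{\left(w{\left(K \right)} \right)} = \left(-2 - 1\right) \left(14 - 2\right) = \left(-2 - 1\right) 12 = \left(-3\right) 12 = -36$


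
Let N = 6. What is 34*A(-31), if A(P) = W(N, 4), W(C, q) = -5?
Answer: -170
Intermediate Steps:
A(P) = -5
34*A(-31) = 34*(-5) = -170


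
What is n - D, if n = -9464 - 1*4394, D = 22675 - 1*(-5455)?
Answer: -41988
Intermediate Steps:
D = 28130 (D = 22675 + 5455 = 28130)
n = -13858 (n = -9464 - 4394 = -13858)
n - D = -13858 - 1*28130 = -13858 - 28130 = -41988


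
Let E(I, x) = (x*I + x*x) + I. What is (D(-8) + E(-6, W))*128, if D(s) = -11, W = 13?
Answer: 9472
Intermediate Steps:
E(I, x) = I + x**2 + I*x (E(I, x) = (I*x + x**2) + I = (x**2 + I*x) + I = I + x**2 + I*x)
(D(-8) + E(-6, W))*128 = (-11 + (-6 + 13**2 - 6*13))*128 = (-11 + (-6 + 169 - 78))*128 = (-11 + 85)*128 = 74*128 = 9472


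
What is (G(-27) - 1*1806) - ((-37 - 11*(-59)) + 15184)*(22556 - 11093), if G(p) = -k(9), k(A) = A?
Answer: -181071363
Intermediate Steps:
G(p) = -9 (G(p) = -1*9 = -9)
(G(-27) - 1*1806) - ((-37 - 11*(-59)) + 15184)*(22556 - 11093) = (-9 - 1*1806) - ((-37 - 11*(-59)) + 15184)*(22556 - 11093) = (-9 - 1806) - ((-37 + 649) + 15184)*11463 = -1815 - (612 + 15184)*11463 = -1815 - 15796*11463 = -1815 - 1*181069548 = -1815 - 181069548 = -181071363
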